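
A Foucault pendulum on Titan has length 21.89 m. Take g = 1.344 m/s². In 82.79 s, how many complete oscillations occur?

T = 2π√(L/g) = 2π√(21.89/1.344) = 25.357 s.
Number of complete oscillations = ⌊82.79/25.357⌋ = ⌊3.2649⌋ = 3.

3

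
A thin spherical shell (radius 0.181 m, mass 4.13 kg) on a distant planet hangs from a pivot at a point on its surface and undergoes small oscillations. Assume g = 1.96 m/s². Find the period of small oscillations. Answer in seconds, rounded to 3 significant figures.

I_cm = (2/3)mr² = 0.09020 kg·m². The pivot is at distance d = 0.181 m from the centre of mass.
By the parallel-axis theorem, I = I_cm + md² = 0.09020 + 0.1353 = 0.2255 kg·m².
T = 2π√(I/(mgd)) = 2π√(0.2255/(4.13 × 1.96 × 0.181)) = 2.46 s.

2.46 s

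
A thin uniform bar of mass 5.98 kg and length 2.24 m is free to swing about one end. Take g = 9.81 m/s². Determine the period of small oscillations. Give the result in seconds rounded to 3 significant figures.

2.45 s

For a physical pendulum T = 2π√(I/(mgd)), with d = 1.120 m from pivot to centre of mass.
I_cm = mL²/12 = 5.98 × 2.24²/12 = 2.500 kg·m²; I = I_cm + md² = 2.500 + 5.98 × 1.120² = 10.00 kg·m².
T = 2π√(10.00/(5.98 × 9.81 × 1.120)) = 2.45 s.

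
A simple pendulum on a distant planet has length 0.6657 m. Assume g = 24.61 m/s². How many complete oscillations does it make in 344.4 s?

333

T = 2π√(L/g) = 2π√(0.6657/24.61) = 1.0334 s.
Number of complete oscillations = ⌊344.4/1.0334⌋ = ⌊333.27⌋ = 333.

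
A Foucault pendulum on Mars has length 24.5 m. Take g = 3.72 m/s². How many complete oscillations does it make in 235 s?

14

T = 2π√(L/g) = 2π√(24.5/3.72) = 16.12 s.
Number of complete oscillations = ⌊235/16.12⌋ = ⌊14.57⌋ = 14.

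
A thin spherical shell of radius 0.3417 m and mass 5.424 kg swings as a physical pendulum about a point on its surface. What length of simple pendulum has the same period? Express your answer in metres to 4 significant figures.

0.5695 m

The equivalent simple-pendulum length is L_eq = I/(md), where I is about the pivot and d = 0.34170 m.
I_cm = (2/3)mR² = 0.42220 kg·m², so I = I_cm + md² = 0.42220 + 0.63330 = 1.0555 kg·m².
L_eq = 1.0555/(5.424 × 0.34170) = 0.5695 m.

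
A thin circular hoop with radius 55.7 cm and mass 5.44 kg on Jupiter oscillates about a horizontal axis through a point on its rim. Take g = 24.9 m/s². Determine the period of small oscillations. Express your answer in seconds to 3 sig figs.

I_cm = mr² = 1.688 kg·m². The pivot is at distance d = 0.557 m from the centre of mass.
By the parallel-axis theorem, I = I_cm + md² = 1.688 + 1.688 = 3.376 kg·m².
T = 2π√(I/(mgd)) = 2π√(3.376/(5.44 × 24.9 × 0.557)) = 1.33 s.

1.33 s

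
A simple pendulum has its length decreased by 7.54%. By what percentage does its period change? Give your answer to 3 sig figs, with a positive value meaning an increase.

T ∝ √L, so T'/T = √(0.9246) = 0.9616.
Percentage change in T = (0.9616 − 1) × 100% = -3.84%.

-3.84%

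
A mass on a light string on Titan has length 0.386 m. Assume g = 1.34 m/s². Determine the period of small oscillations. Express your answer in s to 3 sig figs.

T = 2π√(L/g) = 2π√(0.386/1.34) = 2π × 0.5367 = 3.37 s.

3.37 s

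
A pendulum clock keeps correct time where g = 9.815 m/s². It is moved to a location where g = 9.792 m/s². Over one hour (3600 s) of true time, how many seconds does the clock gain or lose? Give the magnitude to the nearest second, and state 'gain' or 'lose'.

The clock's period scales as T ∝ 1/√g, so T'/T = √(9.815/9.792) = 1.00117.
In 3600 s of true time the clock registers 3600/1.00117 = 3595.8 s, so it loses 4 s.

lose 4 s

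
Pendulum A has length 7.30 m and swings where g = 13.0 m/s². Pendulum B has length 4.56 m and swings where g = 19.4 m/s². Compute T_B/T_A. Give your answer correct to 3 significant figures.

T = 2π√(L/g), so T_B/T_A = √((L_B/g_B)/(L_A/g_A)) = √((4.56/19.4)/(7.30/13.0)) = 0.647.

0.647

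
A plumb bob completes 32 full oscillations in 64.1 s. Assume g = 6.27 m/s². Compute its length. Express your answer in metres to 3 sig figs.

T = 64.1/32 = 2.003 s.
From T = 2π√(L/g), L = gT²/(4π²) = 6.27 × 2.003²/(4π²) = 0.637 m.

0.637 m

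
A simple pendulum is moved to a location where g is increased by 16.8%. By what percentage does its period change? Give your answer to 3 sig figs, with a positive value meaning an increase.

-7.47%

T ∝ 1/√g, so T'/T = 1/√(1.168) = 0.9253.
Percentage change in T = (0.9253 − 1) × 100% = -7.47%.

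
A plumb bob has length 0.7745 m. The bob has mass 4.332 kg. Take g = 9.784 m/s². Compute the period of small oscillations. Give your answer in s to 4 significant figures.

T = 2π√(L/g) = 2π√(0.7745/9.784) = 2π × 0.28135 = 1.768 s.

1.768 s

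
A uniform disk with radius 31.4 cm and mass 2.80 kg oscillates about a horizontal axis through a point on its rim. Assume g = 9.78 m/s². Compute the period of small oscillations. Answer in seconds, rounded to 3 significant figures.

1.38 s

I_cm = ½mr² = 0.1380 kg·m². The pivot is at distance d = 0.314 m from the centre of mass.
By the parallel-axis theorem, I = I_cm + md² = 0.1380 + 0.2761 = 0.4141 kg·m².
T = 2π√(I/(mgd)) = 2π√(0.4141/(2.80 × 9.78 × 0.314)) = 1.38 s.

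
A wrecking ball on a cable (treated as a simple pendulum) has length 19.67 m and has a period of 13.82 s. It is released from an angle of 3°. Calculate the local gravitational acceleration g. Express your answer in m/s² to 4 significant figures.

4.066 m/s²

From T = 2π√(L/g), g = 4π²L/T² = 4π² × 19.67/13.820² = 4.066 m/s².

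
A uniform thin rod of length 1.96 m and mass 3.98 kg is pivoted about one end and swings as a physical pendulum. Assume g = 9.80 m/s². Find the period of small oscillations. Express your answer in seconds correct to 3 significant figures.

2.29 s

For a physical pendulum T = 2π√(I/(mgd)), with d = 0.9800 m from pivot to centre of mass.
I_cm = mL²/12 = 3.98 × 1.96²/12 = 1.274 kg·m²; I = I_cm + md² = 1.274 + 3.98 × 0.9800² = 5.097 kg·m².
T = 2π√(5.097/(3.98 × 9.80 × 0.9800)) = 2.29 s.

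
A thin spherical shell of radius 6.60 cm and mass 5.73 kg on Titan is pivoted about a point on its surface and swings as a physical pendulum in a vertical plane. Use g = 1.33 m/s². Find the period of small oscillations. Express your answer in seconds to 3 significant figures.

1.81 s

I_cm = (2/3)mr² = 0.01664 kg·m². The pivot is at distance d = 0.0660 m from the centre of mass.
By the parallel-axis theorem, I = I_cm + md² = 0.01664 + 0.02496 = 0.04160 kg·m².
T = 2π√(I/(mgd)) = 2π√(0.04160/(5.73 × 1.33 × 0.0660)) = 1.81 s.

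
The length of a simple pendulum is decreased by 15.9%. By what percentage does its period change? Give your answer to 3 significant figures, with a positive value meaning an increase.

T ∝ √L, so T'/T = √(0.8410) = 0.9171.
Percentage change in T = (0.9171 − 1) × 100% = -8.29%.

-8.29%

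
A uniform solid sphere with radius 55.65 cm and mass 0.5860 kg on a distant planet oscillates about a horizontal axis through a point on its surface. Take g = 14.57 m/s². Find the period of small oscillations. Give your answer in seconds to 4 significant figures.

1.453 s

I_cm = (2/5)mr² = 0.072592 kg·m². The pivot is at distance d = 0.5565 m from the centre of mass.
By the parallel-axis theorem, I = I_cm + md² = 0.072592 + 0.18148 = 0.25407 kg·m².
T = 2π√(I/(mgd)) = 2π√(0.25407/(0.5860 × 14.57 × 0.5565)) = 1.453 s.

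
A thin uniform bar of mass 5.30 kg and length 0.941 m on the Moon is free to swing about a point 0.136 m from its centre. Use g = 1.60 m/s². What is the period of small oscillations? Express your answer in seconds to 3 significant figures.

4.09 s

For a physical pendulum T = 2π√(I/(mgd)), with d = 0.1360 m from pivot to centre of mass.
I_cm = mL²/12 = 5.30 × 0.941²/12 = 0.3911 kg·m²; I = I_cm + md² = 0.3911 + 5.30 × 0.1360² = 0.4891 kg·m².
T = 2π√(0.4891/(5.30 × 1.60 × 0.1360)) = 4.09 s.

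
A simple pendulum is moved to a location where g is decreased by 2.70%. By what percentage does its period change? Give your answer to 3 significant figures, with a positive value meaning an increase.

T ∝ 1/√g, so T'/T = 1/√(0.9730) = 1.014.
Percentage change in T = (1.014 − 1) × 100% = 1.38%.

1.38%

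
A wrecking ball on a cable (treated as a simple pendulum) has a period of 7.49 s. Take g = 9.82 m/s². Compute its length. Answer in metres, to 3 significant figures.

From T = 2π√(L/g), L = gT²/(4π²) = 9.82 × 7.490²/(4π²) = 14.0 m.

14.0 m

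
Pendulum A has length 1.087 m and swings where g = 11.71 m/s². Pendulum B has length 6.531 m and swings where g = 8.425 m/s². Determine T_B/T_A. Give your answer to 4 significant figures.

T = 2π√(L/g), so T_B/T_A = √((L_B/g_B)/(L_A/g_A)) = √((6.531/8.425)/(1.087/11.71)) = 2.890.

2.890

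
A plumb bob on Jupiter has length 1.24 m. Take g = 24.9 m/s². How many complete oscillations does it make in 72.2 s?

T = 2π√(L/g) = 2π√(1.24/24.9) = 1.402 s.
Number of complete oscillations = ⌊72.2/1.402⌋ = ⌊51.49⌋ = 51.

51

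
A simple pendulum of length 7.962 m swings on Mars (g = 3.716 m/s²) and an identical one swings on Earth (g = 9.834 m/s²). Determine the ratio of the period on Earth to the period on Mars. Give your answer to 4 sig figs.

T ∝ 1/√g, so T₂/T₁ = √(g₁/g₂) = √(3.716/9.834) = 0.6147.

0.6147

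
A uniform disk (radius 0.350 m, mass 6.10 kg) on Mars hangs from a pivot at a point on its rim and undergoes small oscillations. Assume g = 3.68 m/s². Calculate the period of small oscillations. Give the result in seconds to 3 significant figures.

2.37 s

I_cm = ½mr² = 0.3736 kg·m². The pivot is at distance d = 0.350 m from the centre of mass.
By the parallel-axis theorem, I = I_cm + md² = 0.3736 + 0.7472 = 1.121 kg·m².
T = 2π√(I/(mgd)) = 2π√(1.121/(6.10 × 3.68 × 0.350)) = 2.37 s.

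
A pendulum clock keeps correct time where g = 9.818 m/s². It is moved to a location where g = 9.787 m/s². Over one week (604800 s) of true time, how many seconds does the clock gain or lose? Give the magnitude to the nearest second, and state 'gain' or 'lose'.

The clock's period scales as T ∝ 1/√g, so T'/T = √(9.818/9.787) = 1.00158.
In 604800 s of true time the clock registers 604800/1.00158 = 603844.4 s, so it loses 956 s.

lose 956 s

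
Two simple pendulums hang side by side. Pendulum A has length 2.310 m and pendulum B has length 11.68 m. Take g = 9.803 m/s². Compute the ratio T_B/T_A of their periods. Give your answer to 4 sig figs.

2.249

T ∝ √L, so T_B/T_A = √(L_B/L_A) = √(11.68/2.310) = 2.249.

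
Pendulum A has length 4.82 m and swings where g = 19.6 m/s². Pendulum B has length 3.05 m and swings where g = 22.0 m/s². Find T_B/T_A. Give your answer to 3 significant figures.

T = 2π√(L/g), so T_B/T_A = √((L_B/g_B)/(L_A/g_A)) = √((3.05/22.0)/(4.82/19.6)) = 0.751.

0.751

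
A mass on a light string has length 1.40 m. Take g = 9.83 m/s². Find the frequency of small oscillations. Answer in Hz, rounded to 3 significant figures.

0.422 Hz

T = 2π√(L/g) = 2π√(1.40/9.83) = 2.371 s, so f = 1/T = 0.422 Hz.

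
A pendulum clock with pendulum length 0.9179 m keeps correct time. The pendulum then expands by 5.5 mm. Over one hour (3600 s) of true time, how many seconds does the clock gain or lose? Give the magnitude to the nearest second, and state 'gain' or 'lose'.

T ∝ √L, so T'/T = √(0.92340/0.9179) = 1.00299.
In 3600 s of true time the clock registers 3600/1.00299 = 3589.3 s, so it loses 11 s.

lose 11 s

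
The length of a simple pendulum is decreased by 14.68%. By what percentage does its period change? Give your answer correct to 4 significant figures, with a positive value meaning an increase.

T ∝ √L, so T'/T = √(0.85320) = 0.92369.
Percentage change in T = (0.92369 − 1) × 100% = -7.631%.

-7.631%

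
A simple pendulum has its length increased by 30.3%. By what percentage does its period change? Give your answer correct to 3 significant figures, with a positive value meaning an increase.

T ∝ √L, so T'/T = √(1.303) = 1.141.
Percentage change in T = (1.141 − 1) × 100% = 14.1%.

14.1%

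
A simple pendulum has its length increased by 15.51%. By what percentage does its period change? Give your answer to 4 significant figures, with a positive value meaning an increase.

7.476%

T ∝ √L, so T'/T = √(1.1551) = 1.0748.
Percentage change in T = (1.0748 − 1) × 100% = 7.476%.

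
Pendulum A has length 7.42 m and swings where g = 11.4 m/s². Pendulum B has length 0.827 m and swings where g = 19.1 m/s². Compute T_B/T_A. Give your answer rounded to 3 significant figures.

T = 2π√(L/g), so T_B/T_A = √((L_B/g_B)/(L_A/g_A)) = √((0.827/19.1)/(7.42/11.4)) = 0.258.

0.258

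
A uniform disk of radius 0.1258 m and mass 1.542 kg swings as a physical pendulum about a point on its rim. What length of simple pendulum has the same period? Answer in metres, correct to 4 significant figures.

0.1887 m

The equivalent simple-pendulum length is L_eq = I/(md), where I is about the pivot and d = 0.12580 m.
I_cm = ½mR² = 0.012202 kg·m², so I = I_cm + md² = 0.012202 + 0.024403 = 0.036605 kg·m².
L_eq = 0.036605/(1.542 × 0.12580) = 0.1887 m.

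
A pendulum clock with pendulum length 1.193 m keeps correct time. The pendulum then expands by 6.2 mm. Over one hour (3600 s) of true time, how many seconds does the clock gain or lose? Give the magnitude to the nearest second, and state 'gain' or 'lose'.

T ∝ √L, so T'/T = √(1.19920/1.193) = 1.00260.
In 3600 s of true time the clock registers 3600/1.00260 = 3590.7 s, so it loses 9 s.

lose 9 s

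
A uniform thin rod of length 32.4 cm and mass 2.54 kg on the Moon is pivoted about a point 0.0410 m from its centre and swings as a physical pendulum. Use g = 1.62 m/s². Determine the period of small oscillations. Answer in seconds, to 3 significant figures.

2.49 s

For a physical pendulum T = 2π√(I/(mgd)), with d = 0.04100 m from pivot to centre of mass.
I_cm = mL²/12 = 2.54 × 0.324²/12 = 0.02222 kg·m²; I = I_cm + md² = 0.02222 + 2.54 × 0.04100² = 0.02649 kg·m².
T = 2π√(0.02649/(2.54 × 1.62 × 0.04100)) = 2.49 s.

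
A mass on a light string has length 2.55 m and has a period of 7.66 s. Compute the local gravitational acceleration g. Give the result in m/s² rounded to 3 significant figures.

1.72 m/s²

From T = 2π√(L/g), g = 4π²L/T² = 4π² × 2.55/7.660² = 1.72 m/s².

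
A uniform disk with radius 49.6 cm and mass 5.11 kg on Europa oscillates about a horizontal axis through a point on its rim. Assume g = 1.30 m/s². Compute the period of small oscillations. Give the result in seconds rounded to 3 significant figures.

4.75 s

I_cm = ½mr² = 0.6286 kg·m². The pivot is at distance d = 0.496 m from the centre of mass.
By the parallel-axis theorem, I = I_cm + md² = 0.6286 + 1.257 = 1.886 kg·m².
T = 2π√(I/(mgd)) = 2π√(1.886/(5.11 × 1.30 × 0.496)) = 4.75 s.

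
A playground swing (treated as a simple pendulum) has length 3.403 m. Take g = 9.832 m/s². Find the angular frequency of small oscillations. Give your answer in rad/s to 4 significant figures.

1.700 rad/s

ω = √(g/L) = √(9.832/3.403) = 1.700 rad/s.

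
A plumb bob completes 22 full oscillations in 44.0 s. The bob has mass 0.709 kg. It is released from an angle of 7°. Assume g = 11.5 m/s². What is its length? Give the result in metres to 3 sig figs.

1.17 m

T = 44.0/22 = 2.000 s.
From T = 2π√(L/g), L = gT²/(4π²) = 11.5 × 2.000²/(4π²) = 1.17 m.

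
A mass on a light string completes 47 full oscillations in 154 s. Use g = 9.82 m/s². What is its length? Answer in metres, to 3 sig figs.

2.67 m

T = 154/47 = 3.277 s.
From T = 2π√(L/g), L = gT²/(4π²) = 9.82 × 3.277²/(4π²) = 2.67 m.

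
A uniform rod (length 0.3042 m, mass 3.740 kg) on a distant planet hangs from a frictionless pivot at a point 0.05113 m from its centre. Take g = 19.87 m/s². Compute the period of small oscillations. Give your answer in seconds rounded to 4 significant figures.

For a physical pendulum T = 2π√(I/(mgd)), with d = 0.051130 m from pivot to centre of mass.
I_cm = mL²/12 = 3.740 × 0.3042²/12 = 0.028841 kg·m²; I = I_cm + md² = 0.028841 + 3.740 × 0.051130² = 0.038618 kg·m².
T = 2π√(0.038618/(3.740 × 19.87 × 0.051130)) = 0.6334 s.

0.6334 s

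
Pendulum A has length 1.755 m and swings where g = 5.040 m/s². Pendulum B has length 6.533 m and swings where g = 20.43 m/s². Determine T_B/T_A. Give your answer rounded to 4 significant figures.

0.9583

T = 2π√(L/g), so T_B/T_A = √((L_B/g_B)/(L_A/g_A)) = √((6.533/20.43)/(1.755/5.040)) = 0.9583.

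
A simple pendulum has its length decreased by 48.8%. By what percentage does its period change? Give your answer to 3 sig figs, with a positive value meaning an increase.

-28.4%

T ∝ √L, so T'/T = √(0.5120) = 0.7155.
Percentage change in T = (0.7155 − 1) × 100% = -28.4%.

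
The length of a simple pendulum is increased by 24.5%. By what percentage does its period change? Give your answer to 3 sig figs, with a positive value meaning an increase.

11.6%

T ∝ √L, so T'/T = √(1.245) = 1.116.
Percentage change in T = (1.116 − 1) × 100% = 11.6%.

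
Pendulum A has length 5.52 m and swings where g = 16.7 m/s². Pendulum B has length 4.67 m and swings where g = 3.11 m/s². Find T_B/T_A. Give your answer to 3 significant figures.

2.13

T = 2π√(L/g), so T_B/T_A = √((L_B/g_B)/(L_A/g_A)) = √((4.67/3.11)/(5.52/16.7)) = 2.13.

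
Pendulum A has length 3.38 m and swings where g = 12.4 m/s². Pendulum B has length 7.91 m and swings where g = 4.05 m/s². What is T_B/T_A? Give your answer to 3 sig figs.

T = 2π√(L/g), so T_B/T_A = √((L_B/g_B)/(L_A/g_A)) = √((7.91/4.05)/(3.38/12.4)) = 2.68.

2.68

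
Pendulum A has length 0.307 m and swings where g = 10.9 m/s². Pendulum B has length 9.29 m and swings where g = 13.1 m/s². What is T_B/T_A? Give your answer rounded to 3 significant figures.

5.02

T = 2π√(L/g), so T_B/T_A = √((L_B/g_B)/(L_A/g_A)) = √((9.29/13.1)/(0.307/10.9)) = 5.02.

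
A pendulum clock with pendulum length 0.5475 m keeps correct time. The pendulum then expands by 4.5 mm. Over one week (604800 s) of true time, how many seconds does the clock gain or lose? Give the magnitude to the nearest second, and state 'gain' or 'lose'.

T ∝ √L, so T'/T = √(0.55200/0.5475) = 1.00410.
In 604800 s of true time the clock registers 604800/1.00410 = 602329.7 s, so it loses 2470 s.

lose 2470 s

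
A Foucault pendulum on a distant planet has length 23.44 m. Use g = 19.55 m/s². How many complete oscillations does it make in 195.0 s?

28

T = 2π√(L/g) = 2π√(23.44/19.55) = 6.8800 s.
Number of complete oscillations = ⌊195.0/6.8800⌋ = ⌊28.343⌋ = 28.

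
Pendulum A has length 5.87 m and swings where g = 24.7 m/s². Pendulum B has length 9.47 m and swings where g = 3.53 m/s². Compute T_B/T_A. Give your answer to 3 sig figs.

3.36

T = 2π√(L/g), so T_B/T_A = √((L_B/g_B)/(L_A/g_A)) = √((9.47/3.53)/(5.87/24.7)) = 3.36.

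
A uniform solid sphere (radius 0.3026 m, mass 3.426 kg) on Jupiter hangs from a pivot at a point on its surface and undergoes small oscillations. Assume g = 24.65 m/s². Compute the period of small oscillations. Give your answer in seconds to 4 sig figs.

0.8237 s

I_cm = (2/5)mr² = 0.12548 kg·m². The pivot is at distance d = 0.3026 m from the centre of mass.
By the parallel-axis theorem, I = I_cm + md² = 0.12548 + 0.31371 = 0.43919 kg·m².
T = 2π√(I/(mgd)) = 2π√(0.43919/(3.426 × 24.65 × 0.3026)) = 0.8237 s.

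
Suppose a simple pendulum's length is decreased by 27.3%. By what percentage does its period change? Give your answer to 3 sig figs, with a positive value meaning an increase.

-14.7%

T ∝ √L, so T'/T = √(0.7270) = 0.8526.
Percentage change in T = (0.8526 − 1) × 100% = -14.7%.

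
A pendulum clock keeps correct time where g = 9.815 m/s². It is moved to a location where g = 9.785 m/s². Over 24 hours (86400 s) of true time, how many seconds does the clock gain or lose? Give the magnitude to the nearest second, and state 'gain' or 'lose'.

The clock's period scales as T ∝ 1/√g, so T'/T = √(9.815/9.785) = 1.00153.
In 86400 s of true time the clock registers 86400/1.00153 = 86267.9 s, so it loses 132 s.

lose 132 s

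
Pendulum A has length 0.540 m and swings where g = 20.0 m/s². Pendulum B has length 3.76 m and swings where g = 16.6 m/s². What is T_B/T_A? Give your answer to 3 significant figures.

T = 2π√(L/g), so T_B/T_A = √((L_B/g_B)/(L_A/g_A)) = √((3.76/16.6)/(0.540/20.0)) = 2.90.

2.90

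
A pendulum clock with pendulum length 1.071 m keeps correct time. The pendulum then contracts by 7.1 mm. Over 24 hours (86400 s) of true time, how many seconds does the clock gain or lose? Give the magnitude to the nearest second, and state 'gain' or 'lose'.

gain 288 s

T ∝ √L, so T'/T = √(1.06390/1.071) = 0.996680.
In 86400 s of true time the clock registers 86400/0.996680 = 86687.8 s, so it gains 288 s.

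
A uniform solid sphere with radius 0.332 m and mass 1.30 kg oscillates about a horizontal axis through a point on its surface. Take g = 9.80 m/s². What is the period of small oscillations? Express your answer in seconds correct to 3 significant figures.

1.37 s

I_cm = (2/5)mr² = 0.05732 kg·m². The pivot is at distance d = 0.332 m from the centre of mass.
By the parallel-axis theorem, I = I_cm + md² = 0.05732 + 0.1433 = 0.2006 kg·m².
T = 2π√(I/(mgd)) = 2π√(0.2006/(1.30 × 9.80 × 0.332)) = 1.37 s.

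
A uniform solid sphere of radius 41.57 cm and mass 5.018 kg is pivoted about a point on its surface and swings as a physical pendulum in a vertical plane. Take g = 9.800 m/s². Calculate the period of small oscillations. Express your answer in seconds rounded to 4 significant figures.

I_cm = (2/5)mr² = 0.34686 kg·m². The pivot is at distance d = 0.4157 m from the centre of mass.
By the parallel-axis theorem, I = I_cm + md² = 0.34686 + 0.86714 = 1.2140 kg·m².
T = 2π√(I/(mgd)) = 2π√(1.2140/(5.018 × 9.800 × 0.4157)) = 1.531 s.

1.531 s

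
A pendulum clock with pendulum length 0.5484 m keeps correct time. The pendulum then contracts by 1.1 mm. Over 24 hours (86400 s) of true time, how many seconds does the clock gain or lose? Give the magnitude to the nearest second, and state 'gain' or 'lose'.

T ∝ √L, so T'/T = √(0.54730/0.5484) = 0.998997.
In 86400 s of true time the clock registers 86400/0.998997 = 86486.8 s, so it gains 87 s.

gain 87 s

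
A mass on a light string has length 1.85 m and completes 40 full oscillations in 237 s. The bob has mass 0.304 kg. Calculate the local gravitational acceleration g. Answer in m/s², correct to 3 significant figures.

2.08 m/s²

T = 237/40 = 5.925 s.
From T = 2π√(L/g), g = 4π²L/T² = 4π² × 1.85/5.925² = 2.08 m/s².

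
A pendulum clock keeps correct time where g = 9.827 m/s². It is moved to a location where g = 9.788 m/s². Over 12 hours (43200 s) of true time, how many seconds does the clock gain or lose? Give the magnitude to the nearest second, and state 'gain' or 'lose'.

The clock's period scales as T ∝ 1/√g, so T'/T = √(9.827/9.788) = 1.00199.
In 43200 s of true time the clock registers 43200/1.00199 = 43114.2 s, so it loses 86 s.

lose 86 s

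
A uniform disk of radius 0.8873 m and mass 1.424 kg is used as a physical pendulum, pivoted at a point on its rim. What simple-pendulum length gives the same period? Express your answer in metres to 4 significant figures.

The equivalent simple-pendulum length is L_eq = I/(md), where I is about the pivot and d = 0.88730 m.
I_cm = ½mR² = 0.56056 kg·m², so I = I_cm + md² = 0.56056 + 1.1211 = 1.6817 kg·m².
L_eq = 1.6817/(1.424 × 0.88730) = 1.331 m.

1.331 m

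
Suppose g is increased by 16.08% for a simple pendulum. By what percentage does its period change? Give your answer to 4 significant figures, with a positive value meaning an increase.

T ∝ 1/√g, so T'/T = 1/√(1.1608) = 0.92816.
Percentage change in T = (0.92816 − 1) × 100% = -7.184%.

-7.184%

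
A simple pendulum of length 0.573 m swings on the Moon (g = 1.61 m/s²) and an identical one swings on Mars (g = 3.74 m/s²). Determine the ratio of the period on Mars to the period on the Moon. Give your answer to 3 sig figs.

T ∝ 1/√g, so T₂/T₁ = √(g₁/g₂) = √(1.61/3.74) = 0.656.

0.656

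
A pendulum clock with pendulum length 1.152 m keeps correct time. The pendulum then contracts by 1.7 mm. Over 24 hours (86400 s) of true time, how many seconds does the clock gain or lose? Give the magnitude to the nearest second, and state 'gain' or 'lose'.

T ∝ √L, so T'/T = √(1.15030/1.152) = 0.999262.
In 86400 s of true time the clock registers 86400/0.999262 = 86463.8 s, so it gains 64 s.

gain 64 s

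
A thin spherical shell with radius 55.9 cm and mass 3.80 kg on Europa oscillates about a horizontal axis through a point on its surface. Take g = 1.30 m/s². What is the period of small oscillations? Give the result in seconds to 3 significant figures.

5.32 s

I_cm = (2/3)mr² = 0.7916 kg·m². The pivot is at distance d = 0.559 m from the centre of mass.
By the parallel-axis theorem, I = I_cm + md² = 0.7916 + 1.187 = 1.979 kg·m².
T = 2π√(I/(mgd)) = 2π√(1.979/(3.80 × 1.30 × 0.559)) = 5.32 s.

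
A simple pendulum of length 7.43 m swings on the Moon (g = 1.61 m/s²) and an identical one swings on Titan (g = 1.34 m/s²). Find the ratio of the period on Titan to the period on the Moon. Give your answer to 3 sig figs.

1.10

T ∝ 1/√g, so T₂/T₁ = √(g₁/g₂) = √(1.61/1.34) = 1.10.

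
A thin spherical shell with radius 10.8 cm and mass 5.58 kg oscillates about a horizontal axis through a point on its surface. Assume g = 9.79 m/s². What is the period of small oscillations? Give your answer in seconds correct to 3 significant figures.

0.852 s

I_cm = (2/3)mr² = 0.04339 kg·m². The pivot is at distance d = 0.108 m from the centre of mass.
By the parallel-axis theorem, I = I_cm + md² = 0.04339 + 0.06509 = 0.1085 kg·m².
T = 2π√(I/(mgd)) = 2π√(0.1085/(5.58 × 9.79 × 0.108)) = 0.852 s.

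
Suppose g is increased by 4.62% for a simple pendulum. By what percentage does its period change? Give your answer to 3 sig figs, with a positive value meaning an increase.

T ∝ 1/√g, so T'/T = 1/√(1.046) = 0.9777.
Percentage change in T = (0.9777 − 1) × 100% = -2.23%.

-2.23%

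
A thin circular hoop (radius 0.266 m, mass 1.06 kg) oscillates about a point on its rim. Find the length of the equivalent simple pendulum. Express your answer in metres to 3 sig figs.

The equivalent simple-pendulum length is L_eq = I/(md), where I is about the pivot and d = 0.2660 m.
I_cm = mR² = 0.07500 kg·m², so I = I_cm + md² = 0.07500 + 0.07500 = 0.1500 kg·m².
L_eq = 0.1500/(1.06 × 0.2660) = 0.532 m.

0.532 m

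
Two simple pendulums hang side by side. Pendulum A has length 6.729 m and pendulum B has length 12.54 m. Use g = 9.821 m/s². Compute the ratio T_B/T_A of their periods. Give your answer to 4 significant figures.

1.365

T ∝ √L, so T_B/T_A = √(L_B/L_A) = √(12.54/6.729) = 1.365.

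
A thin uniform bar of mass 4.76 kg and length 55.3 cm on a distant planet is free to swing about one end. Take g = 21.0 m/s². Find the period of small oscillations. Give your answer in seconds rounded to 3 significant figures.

For a physical pendulum T = 2π√(I/(mgd)), with d = 0.2765 m from pivot to centre of mass.
I_cm = mL²/12 = 4.76 × 0.553²/12 = 0.1213 kg·m²; I = I_cm + md² = 0.1213 + 4.76 × 0.2765² = 0.4852 kg·m².
T = 2π√(0.4852/(4.76 × 21.0 × 0.2765)) = 0.833 s.

0.833 s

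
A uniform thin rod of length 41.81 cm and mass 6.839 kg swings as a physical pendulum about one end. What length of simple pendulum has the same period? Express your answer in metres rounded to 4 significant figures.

The equivalent simple-pendulum length is L_eq = I/(md), where I is about the pivot and d = 0.20905 m.
I_cm = (1/12)mL² = 0.099626 kg·m², so I = I_cm + md² = 0.099626 + 0.29888 = 0.39850 kg·m².
L_eq = 0.39850/(6.839 × 0.20905) = 0.2787 m.

0.2787 m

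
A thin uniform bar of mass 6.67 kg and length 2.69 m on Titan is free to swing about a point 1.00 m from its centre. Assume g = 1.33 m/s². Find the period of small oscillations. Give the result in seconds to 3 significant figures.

For a physical pendulum T = 2π√(I/(mgd)), with d = 1.000 m from pivot to centre of mass.
I_cm = mL²/12 = 6.67 × 2.69²/12 = 4.022 kg·m²; I = I_cm + md² = 4.022 + 6.67 × 1.000² = 10.69 kg·m².
T = 2π√(10.69/(6.67 × 1.33 × 1.000)) = 6.90 s.

6.90 s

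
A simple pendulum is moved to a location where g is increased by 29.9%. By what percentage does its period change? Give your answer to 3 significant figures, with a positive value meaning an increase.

-12.3%

T ∝ 1/√g, so T'/T = 1/√(1.299) = 0.8774.
Percentage change in T = (0.8774 − 1) × 100% = -12.3%.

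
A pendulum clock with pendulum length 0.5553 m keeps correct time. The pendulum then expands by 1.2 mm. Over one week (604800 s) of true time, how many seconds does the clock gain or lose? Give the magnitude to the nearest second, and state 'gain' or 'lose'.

T ∝ √L, so T'/T = √(0.55650/0.5553) = 1.00108.
In 604800 s of true time the clock registers 604800/1.00108 = 604147.6 s, so it loses 652 s.

lose 652 s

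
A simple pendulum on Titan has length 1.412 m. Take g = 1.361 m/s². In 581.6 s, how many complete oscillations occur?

90

T = 2π√(L/g) = 2π√(1.412/1.361) = 6.3998 s.
Number of complete oscillations = ⌊581.6/6.3998⌋ = ⌊90.877⌋ = 90.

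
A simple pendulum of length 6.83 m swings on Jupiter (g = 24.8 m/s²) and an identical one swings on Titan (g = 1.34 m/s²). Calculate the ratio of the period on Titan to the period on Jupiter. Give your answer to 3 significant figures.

4.30

T ∝ 1/√g, so T₂/T₁ = √(g₁/g₂) = √(24.8/1.34) = 4.30.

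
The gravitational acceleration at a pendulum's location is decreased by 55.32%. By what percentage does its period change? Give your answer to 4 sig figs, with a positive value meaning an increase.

49.60%

T ∝ 1/√g, so T'/T = 1/√(0.44680) = 1.4960.
Percentage change in T = (1.4960 − 1) × 100% = 49.60%.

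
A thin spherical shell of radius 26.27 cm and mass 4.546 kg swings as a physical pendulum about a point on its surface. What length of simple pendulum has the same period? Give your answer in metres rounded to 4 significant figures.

0.4378 m

The equivalent simple-pendulum length is L_eq = I/(md), where I is about the pivot and d = 0.26270 m.
I_cm = (2/3)mR² = 0.20915 kg·m², so I = I_cm + md² = 0.20915 + 0.31373 = 0.52288 kg·m².
L_eq = 0.52288/(4.546 × 0.26270) = 0.4378 m.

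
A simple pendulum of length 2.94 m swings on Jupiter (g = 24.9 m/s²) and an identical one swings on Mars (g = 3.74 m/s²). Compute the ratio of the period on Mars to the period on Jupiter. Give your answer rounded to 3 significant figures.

2.58

T ∝ 1/√g, so T₂/T₁ = √(g₁/g₂) = √(24.9/3.74) = 2.58.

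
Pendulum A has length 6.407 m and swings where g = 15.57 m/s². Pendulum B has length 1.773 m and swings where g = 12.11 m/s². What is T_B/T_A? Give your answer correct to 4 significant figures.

0.5965

T = 2π√(L/g), so T_B/T_A = √((L_B/g_B)/(L_A/g_A)) = √((1.773/12.11)/(6.407/15.57)) = 0.5965.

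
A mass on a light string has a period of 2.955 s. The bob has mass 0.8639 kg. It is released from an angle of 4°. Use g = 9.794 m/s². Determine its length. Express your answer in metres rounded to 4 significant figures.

From T = 2π√(L/g), L = gT²/(4π²) = 9.794 × 2.9550²/(4π²) = 2.166 m.

2.166 m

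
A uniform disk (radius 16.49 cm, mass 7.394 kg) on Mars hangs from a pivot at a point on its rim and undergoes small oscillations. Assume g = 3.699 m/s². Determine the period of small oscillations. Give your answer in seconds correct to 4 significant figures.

1.625 s

I_cm = ½mr² = 0.10053 kg·m². The pivot is at distance d = 0.1649 m from the centre of mass.
By the parallel-axis theorem, I = I_cm + md² = 0.10053 + 0.20106 = 0.30159 kg·m².
T = 2π√(I/(mgd)) = 2π√(0.30159/(7.394 × 3.699 × 0.1649)) = 1.625 s.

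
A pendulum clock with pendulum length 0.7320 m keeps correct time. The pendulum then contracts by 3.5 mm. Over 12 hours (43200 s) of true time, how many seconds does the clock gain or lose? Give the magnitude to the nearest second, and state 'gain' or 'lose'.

T ∝ √L, so T'/T = √(0.72850/0.7320) = 0.997606.
In 43200 s of true time the clock registers 43200/0.997606 = 43303.7 s, so it gains 104 s.

gain 104 s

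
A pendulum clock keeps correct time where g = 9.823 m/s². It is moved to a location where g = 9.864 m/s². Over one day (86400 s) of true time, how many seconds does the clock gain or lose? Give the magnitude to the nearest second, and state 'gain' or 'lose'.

The clock's period scales as T ∝ 1/√g, so T'/T = √(9.823/9.864) = 0.997920.
In 86400 s of true time the clock registers 86400/0.997920 = 86580.1 s, so it gains 180 s.

gain 180 s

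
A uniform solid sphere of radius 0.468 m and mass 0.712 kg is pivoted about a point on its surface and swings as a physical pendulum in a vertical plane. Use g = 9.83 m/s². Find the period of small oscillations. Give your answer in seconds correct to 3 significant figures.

1.62 s

I_cm = (2/5)mr² = 0.06238 kg·m². The pivot is at distance d = 0.468 m from the centre of mass.
By the parallel-axis theorem, I = I_cm + md² = 0.06238 + 0.1559 = 0.2183 kg·m².
T = 2π√(I/(mgd)) = 2π√(0.2183/(0.712 × 9.83 × 0.468)) = 1.62 s.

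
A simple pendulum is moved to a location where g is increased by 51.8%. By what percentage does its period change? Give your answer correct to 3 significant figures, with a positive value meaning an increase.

T ∝ 1/√g, so T'/T = 1/√(1.518) = 0.8116.
Percentage change in T = (0.8116 − 1) × 100% = -18.8%.

-18.8%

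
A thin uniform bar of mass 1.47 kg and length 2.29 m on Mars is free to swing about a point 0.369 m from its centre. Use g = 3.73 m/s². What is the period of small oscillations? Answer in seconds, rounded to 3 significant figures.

For a physical pendulum T = 2π√(I/(mgd)), with d = 0.3690 m from pivot to centre of mass.
I_cm = mL²/12 = 1.47 × 2.29²/12 = 0.6424 kg·m²; I = I_cm + md² = 0.6424 + 1.47 × 0.3690² = 0.8426 kg·m².
T = 2π√(0.8426/(1.47 × 3.73 × 0.3690)) = 4.05 s.

4.05 s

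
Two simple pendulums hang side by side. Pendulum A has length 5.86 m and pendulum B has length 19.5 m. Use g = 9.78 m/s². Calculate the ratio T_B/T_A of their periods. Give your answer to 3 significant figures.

1.82

T ∝ √L, so T_B/T_A = √(L_B/L_A) = √(19.5/5.86) = 1.82.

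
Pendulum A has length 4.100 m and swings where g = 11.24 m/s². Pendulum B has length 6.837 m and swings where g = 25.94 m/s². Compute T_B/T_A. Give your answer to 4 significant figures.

T = 2π√(L/g), so T_B/T_A = √((L_B/g_B)/(L_A/g_A)) = √((6.837/25.94)/(4.100/11.24)) = 0.8500.

0.8500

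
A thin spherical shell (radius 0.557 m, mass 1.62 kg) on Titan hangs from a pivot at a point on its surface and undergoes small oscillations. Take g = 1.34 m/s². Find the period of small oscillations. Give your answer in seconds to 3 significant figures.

5.23 s

I_cm = (2/3)mr² = 0.3351 kg·m². The pivot is at distance d = 0.557 m from the centre of mass.
By the parallel-axis theorem, I = I_cm + md² = 0.3351 + 0.5026 = 0.8377 kg·m².
T = 2π√(I/(mgd)) = 2π√(0.8377/(1.62 × 1.34 × 0.557)) = 5.23 s.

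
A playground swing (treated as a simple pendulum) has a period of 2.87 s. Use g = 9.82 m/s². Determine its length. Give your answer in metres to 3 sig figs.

2.05 m

From T = 2π√(L/g), L = gT²/(4π²) = 9.82 × 2.870²/(4π²) = 2.05 m.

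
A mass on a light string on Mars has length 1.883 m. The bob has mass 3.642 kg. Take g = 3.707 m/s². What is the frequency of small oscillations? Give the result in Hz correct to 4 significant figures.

T = 2π√(L/g) = 2π√(1.883/3.707) = 4.4781 s, so f = 1/T = 0.2233 Hz.

0.2233 Hz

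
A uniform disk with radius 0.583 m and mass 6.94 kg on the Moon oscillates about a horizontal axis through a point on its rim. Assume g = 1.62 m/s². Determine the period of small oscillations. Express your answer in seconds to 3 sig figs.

4.62 s

I_cm = ½mr² = 1.179 kg·m². The pivot is at distance d = 0.583 m from the centre of mass.
By the parallel-axis theorem, I = I_cm + md² = 1.179 + 2.359 = 3.538 kg·m².
T = 2π√(I/(mgd)) = 2π√(3.538/(6.94 × 1.62 × 0.583)) = 4.62 s.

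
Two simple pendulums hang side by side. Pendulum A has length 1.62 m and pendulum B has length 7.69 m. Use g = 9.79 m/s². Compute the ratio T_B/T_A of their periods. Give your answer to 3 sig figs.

2.18

T ∝ √L, so T_B/T_A = √(L_B/L_A) = √(7.69/1.62) = 2.18.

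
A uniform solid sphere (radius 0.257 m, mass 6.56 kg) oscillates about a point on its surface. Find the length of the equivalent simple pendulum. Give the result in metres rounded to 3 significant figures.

The equivalent simple-pendulum length is L_eq = I/(md), where I is about the pivot and d = 0.2570 m.
I_cm = (2/5)mR² = 0.1733 kg·m², so I = I_cm + md² = 0.1733 + 0.4333 = 0.6066 kg·m².
L_eq = 0.6066/(6.56 × 0.2570) = 0.360 m.

0.360 m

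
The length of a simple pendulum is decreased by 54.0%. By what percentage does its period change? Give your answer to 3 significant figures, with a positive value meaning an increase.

-32.2%

T ∝ √L, so T'/T = √(0.4600) = 0.6782.
Percentage change in T = (0.6782 − 1) × 100% = -32.2%.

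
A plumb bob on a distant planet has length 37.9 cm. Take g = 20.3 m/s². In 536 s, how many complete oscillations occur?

624

T = 2π√(L/g) = 2π√(0.379/20.3) = 0.8585 s.
Number of complete oscillations = ⌊536/0.8585⌋ = ⌊624.3⌋ = 624.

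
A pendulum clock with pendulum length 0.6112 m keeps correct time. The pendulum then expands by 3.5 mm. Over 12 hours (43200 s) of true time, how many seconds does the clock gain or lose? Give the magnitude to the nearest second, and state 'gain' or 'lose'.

T ∝ √L, so T'/T = √(0.61470/0.6112) = 1.00286.
In 43200 s of true time the clock registers 43200/1.00286 = 43076.8 s, so it loses 123 s.

lose 123 s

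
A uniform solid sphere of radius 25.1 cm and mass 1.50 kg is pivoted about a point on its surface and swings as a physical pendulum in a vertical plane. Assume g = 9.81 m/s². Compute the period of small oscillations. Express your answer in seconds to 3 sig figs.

I_cm = (2/5)mr² = 0.03780 kg·m². The pivot is at distance d = 0.251 m from the centre of mass.
By the parallel-axis theorem, I = I_cm + md² = 0.03780 + 0.09450 = 0.1323 kg·m².
T = 2π√(I/(mgd)) = 2π√(0.1323/(1.50 × 9.81 × 0.251)) = 1.19 s.

1.19 s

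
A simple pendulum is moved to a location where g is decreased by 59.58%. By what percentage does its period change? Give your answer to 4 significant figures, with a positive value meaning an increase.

57.29%

T ∝ 1/√g, so T'/T = 1/√(0.40420) = 1.5729.
Percentage change in T = (1.5729 − 1) × 100% = 57.29%.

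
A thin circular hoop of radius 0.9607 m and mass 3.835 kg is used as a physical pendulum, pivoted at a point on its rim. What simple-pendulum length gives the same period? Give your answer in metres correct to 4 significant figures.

The equivalent simple-pendulum length is L_eq = I/(md), where I is about the pivot and d = 0.96070 m.
I_cm = mR² = 3.5395 kg·m², so I = I_cm + md² = 3.5395 + 3.5395 = 7.0790 kg·m².
L_eq = 7.0790/(3.835 × 0.96070) = 1.921 m.

1.921 m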